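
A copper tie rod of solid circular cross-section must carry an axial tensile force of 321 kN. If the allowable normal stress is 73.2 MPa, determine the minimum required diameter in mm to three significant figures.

74.7 mm

Required area A ≥ P/σ_allow = 321000/73.2 = 4385 mm².
For a solid circular section, d ≥ √(4A/π) = 74.72 mm.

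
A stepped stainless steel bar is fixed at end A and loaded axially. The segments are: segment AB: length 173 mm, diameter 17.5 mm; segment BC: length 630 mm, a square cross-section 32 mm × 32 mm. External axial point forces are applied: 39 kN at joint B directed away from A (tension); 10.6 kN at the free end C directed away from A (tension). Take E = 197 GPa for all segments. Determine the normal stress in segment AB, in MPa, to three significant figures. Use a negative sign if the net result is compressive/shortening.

Internal axial forces (sectioning from the free end, tension +): N_BC = 10.6 kN, N_AB = 49.6 kN.
A_AB = 240.5 mm².
σ_AB = N_AB/A_AB = 49600/240.5 = 206.2 MPa.

206 MPa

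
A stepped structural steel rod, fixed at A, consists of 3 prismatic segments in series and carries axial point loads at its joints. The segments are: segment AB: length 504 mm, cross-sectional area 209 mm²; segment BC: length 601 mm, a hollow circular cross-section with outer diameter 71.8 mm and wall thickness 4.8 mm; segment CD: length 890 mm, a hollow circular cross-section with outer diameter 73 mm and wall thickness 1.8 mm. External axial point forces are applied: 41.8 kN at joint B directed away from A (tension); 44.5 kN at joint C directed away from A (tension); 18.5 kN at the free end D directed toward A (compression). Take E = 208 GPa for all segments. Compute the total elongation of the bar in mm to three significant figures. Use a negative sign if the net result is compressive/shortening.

0.664 mm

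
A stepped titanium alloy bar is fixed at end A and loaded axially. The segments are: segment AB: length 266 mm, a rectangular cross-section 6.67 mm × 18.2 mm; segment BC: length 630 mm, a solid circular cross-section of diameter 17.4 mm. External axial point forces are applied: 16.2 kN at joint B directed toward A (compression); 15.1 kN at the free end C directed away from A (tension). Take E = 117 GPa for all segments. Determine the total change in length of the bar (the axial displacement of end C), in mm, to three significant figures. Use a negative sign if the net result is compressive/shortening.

0.321 mm

Internal axial forces (sectioning from the free end, tension +): N_BC = 15.1 kN, N_AB = -1.1 kN.
A_AB = 121.4 mm².
A_BC = 237.8 mm².
δ_AB = -1100·266/(121.4·117000) = -0.0206 mm
δ_BC = 15100·630/(237.8·117000) = 0.3419 mm
δ = Σδ_i = 0.3213 mm.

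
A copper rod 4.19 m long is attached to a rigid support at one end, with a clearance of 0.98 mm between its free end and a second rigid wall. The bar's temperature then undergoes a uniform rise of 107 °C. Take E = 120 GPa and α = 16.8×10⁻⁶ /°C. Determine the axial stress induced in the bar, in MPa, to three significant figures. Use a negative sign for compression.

Free thermal expansion αLΔT = 16.8e-6 · 4190 · 107 = 7.532 mm.
The walls engage after the gap closes; constrained expansion = 7.532 − 0.98 = 6.552 mm.
The walls impose strain ε = −(6.552)/4190 = -1.5637e-03; σ = Eε = 120000 · -1.5637e-03 = -187.6 MPa.

-188 MPa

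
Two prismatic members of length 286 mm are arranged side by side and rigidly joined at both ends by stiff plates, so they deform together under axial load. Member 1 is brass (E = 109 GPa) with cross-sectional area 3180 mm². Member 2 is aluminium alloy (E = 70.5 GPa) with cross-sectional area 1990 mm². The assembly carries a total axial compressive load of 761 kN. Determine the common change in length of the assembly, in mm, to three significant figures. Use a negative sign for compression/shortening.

Equal strain + equilibrium ⇒ each member carries load in proportion to AE: A₁E₁ = 346600000 N, A₂E₂ = 140300000 N, ΣAE = 486900000 N.
δ = PL/ΣAE = -761000·286/486900000 = -0.447 mm.

-0.447 mm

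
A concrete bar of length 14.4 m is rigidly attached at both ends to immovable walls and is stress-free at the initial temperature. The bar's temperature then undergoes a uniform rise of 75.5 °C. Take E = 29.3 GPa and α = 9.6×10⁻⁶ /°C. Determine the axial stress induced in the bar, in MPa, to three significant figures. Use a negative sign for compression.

Free thermal expansion αLΔT = 9.6e-6 · 14400 · 75.5 = 10.44 mm.
The walls impose strain ε = −(10.44)/14400 = -7.2480e-04; σ = Eε = 29300 · -7.2480e-04 = -21.24 MPa.

-21.2 MPa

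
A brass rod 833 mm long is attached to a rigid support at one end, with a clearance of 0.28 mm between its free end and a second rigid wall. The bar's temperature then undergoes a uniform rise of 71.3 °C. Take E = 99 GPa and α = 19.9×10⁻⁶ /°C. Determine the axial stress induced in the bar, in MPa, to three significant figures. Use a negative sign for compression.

-107 MPa

Free thermal expansion αLΔT = 19.9e-6 · 833 · 71.3 = 1.182 mm.
The walls engage after the gap closes; constrained expansion = 1.182 − 0.28 = 0.9019 mm.
The walls impose strain ε = −(0.9019)/833 = -1.0827e-03; σ = Eε = 99000 · -1.0827e-03 = -107.2 MPa.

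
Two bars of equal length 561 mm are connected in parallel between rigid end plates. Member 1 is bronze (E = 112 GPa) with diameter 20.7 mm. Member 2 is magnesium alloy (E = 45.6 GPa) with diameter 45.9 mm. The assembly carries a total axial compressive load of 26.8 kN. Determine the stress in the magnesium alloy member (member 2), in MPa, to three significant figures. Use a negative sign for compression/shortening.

-10.8 MPa

A_1 = 336.5 mm².
A_2 = 1655 mm².
Equal strain + equilibrium ⇒ each member carries load in proportion to AE: A₁E₁ = 37690000 N, A₂E₂ = 75450000 N, ΣAE = 113100000 N.
σ₂ = P·E₂/ΣAE = -26800·45600/113100000 = -10.8 MPa.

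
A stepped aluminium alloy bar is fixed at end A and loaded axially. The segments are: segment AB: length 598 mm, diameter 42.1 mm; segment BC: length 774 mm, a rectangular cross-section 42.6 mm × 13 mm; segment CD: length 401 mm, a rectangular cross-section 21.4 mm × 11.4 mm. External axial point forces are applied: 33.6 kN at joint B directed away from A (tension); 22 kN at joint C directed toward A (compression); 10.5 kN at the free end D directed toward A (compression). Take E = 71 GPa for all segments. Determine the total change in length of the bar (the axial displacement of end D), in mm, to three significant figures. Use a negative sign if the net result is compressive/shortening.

-0.876 mm

Internal axial forces (sectioning from the free end, tension +): N_CD = -10.5 kN, N_BC = -32.5 kN, N_AB = 1.1 kN.
A_AB = 1392 mm².
A_BC = 553.8 mm².
A_CD = 244 mm².
δ_AB = 1100·598/(1392·71000) = 0.006656 mm
δ_BC = -32500·774/(553.8·71000) = -0.6398 mm
δ_CD = -10500·401/(244·71000) = -0.2431 mm
δ = Σδ_i = -0.8762 mm.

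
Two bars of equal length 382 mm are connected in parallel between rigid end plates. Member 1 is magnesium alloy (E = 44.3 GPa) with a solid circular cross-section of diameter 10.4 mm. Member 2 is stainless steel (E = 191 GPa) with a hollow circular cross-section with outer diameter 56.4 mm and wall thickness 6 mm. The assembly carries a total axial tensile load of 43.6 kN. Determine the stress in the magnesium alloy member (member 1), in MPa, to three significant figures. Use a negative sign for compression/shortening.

10.4 MPa

A_1 = 84.95 mm².
A_2 = 950 mm².
Equal strain + equilibrium ⇒ each member carries load in proportion to AE: A₁E₁ = 3763000 N, A₂E₂ = 181500000 N, ΣAE = 185200000 N.
σ₁ = P·E₁/ΣAE = 43600·44300/185200000 = 10.43 MPa.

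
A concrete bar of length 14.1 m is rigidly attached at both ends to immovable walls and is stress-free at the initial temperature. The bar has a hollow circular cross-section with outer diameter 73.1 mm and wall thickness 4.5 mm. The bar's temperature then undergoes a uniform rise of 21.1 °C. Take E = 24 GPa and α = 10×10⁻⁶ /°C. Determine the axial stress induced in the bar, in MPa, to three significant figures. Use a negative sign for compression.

-5.06 MPa

Free thermal expansion αLΔT = 10e-6 · 14100 · 21.1 = 2.975 mm.
The walls impose strain ε = −(2.975)/14100 = -2.1100e-04; σ = Eε = 24000 · -2.1100e-04 = -5.064 MPa.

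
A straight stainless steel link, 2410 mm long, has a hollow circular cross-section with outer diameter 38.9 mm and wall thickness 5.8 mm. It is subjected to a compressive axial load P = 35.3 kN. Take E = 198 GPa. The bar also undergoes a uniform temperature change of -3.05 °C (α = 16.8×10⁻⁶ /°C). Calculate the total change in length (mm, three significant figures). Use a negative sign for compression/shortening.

-0.836 mm

A = 603.1 mm².
δ_mech = NL/(AE) = -35300·2410/(603.1·198000) = -0.7124 mm.
δ_thermal = αLΔT = 16.8e-6·2410·-3.05 = -0.1235 mm.
δ = δ_mech + δ_thermal = -0.8359 mm.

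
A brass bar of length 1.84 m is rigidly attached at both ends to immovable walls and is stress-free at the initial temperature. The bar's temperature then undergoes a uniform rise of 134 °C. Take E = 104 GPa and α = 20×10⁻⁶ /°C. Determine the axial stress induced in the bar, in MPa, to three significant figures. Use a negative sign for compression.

-279 MPa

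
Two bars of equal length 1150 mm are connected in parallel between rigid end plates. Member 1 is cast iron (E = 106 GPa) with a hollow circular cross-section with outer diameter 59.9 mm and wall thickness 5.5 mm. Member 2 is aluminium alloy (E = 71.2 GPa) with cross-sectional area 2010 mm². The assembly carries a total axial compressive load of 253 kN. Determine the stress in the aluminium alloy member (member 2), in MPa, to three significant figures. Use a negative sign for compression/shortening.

A_1 = 940 mm².
Equal strain + equilibrium ⇒ each member carries load in proportion to AE: A₁E₁ = 99640000 N, A₂E₂ = 143100000 N, ΣAE = 242700000 N.
σ₂ = P·E₂/ΣAE = -253000·71200/242700000 = -74.21 MPa.

-74.2 MPa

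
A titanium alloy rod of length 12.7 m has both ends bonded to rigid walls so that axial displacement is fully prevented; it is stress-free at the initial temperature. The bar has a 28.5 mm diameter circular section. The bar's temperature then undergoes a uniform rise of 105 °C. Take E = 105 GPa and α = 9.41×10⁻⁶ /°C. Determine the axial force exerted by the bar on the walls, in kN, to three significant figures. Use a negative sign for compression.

Free thermal expansion αLΔT = 9.41e-6 · 12700 · 105 = 12.55 mm.
The walls impose strain ε = −(12.55)/12700 = -9.8805e-04; σ = Eε = 105000 · -9.8805e-04 = -103.7 MPa.
Wall reaction R = σ·A = -103.7·637.9 = -66180 N = -66.18 kN.

-66.2 kN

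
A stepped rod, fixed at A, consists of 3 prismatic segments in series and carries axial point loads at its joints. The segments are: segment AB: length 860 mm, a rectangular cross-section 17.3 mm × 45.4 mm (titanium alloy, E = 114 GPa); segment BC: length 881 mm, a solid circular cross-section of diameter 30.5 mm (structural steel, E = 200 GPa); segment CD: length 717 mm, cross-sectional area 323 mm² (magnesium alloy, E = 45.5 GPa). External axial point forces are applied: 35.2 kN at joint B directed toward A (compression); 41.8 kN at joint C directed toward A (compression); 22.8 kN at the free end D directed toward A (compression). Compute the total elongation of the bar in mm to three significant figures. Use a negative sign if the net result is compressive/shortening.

Internal axial forces (sectioning from the free end, tension +): N_CD = -22.8 kN, N_BC = -64.6 kN, N_AB = -99.8 kN.
A_AB = 785.4 mm².
A_BC = 730.6 mm².
δ_AB = -99800·860/(785.4·114000) = -0.9586 mm
δ_BC = -64600·881/(730.6·200000) = -0.3895 mm
δ_CD = -22800·717/(323·45500) = -1.112 mm
δ = Σδ_i = -2.46 mm.

-2.46 mm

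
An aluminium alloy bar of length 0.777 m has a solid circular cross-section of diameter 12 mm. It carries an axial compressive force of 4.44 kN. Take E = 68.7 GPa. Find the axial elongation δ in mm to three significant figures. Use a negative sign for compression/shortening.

-0.444 mm

A = 113.1 mm².
δ_mech = NL/(AE) = -4440·777/(113.1·68700) = -0.444 mm.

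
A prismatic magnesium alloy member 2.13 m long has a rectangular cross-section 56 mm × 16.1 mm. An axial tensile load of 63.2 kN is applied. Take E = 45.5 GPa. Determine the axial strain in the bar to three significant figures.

0.00154

A = 901.6 mm².
σ = N/A = 70.1 MPa; ε = σ/E = 70.1/45500 = 1.541e-03.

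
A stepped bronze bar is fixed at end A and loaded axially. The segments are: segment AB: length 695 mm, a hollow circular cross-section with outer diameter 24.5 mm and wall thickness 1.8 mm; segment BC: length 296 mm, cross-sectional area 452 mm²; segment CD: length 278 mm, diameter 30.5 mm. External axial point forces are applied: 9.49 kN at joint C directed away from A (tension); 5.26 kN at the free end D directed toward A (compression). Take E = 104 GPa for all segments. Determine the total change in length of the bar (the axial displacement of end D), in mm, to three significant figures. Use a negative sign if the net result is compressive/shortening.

0.228 mm

Internal axial forces (sectioning from the free end, tension +): N_CD = -5.26 kN, N_BC = 4.23 kN, N_AB = 4.23 kN.
A_AB = 128.4 mm².
A_CD = 730.6 mm².
δ_AB = 4230·695/(128.4·104000) = 0.2202 mm
δ_BC = 4230·296/(452·104000) = 0.02664 mm
δ_CD = -5260·278/(730.6·104000) = -0.01924 mm
δ = Σδ_i = 0.2276 mm.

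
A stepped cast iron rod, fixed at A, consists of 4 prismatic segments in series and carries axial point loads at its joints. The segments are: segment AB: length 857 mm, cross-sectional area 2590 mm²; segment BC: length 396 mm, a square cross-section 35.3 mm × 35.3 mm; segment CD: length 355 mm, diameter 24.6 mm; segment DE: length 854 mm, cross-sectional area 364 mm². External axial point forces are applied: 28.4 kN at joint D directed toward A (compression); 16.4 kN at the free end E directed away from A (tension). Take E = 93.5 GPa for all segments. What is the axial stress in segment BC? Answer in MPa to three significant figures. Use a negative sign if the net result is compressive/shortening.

-9.63 MPa

Internal axial forces (sectioning from the free end, tension +): N_DE = 16.4 kN, N_CD = -12 kN, N_BC = -12 kN, N_AB = -12 kN.
A_BC = 1246 mm².
σ_BC = N_BC/A_BC = -12000/1246 = -9.63 MPa.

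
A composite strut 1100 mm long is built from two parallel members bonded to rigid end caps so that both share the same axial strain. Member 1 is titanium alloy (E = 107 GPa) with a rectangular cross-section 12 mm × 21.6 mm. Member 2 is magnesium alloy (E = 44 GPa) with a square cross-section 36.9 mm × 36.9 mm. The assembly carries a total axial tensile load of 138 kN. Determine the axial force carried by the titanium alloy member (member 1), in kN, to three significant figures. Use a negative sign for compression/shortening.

A_1 = 259.2 mm².
A_2 = 1362 mm².
Equal strain + equilibrium ⇒ each member carries load in proportion to AE: A₁E₁ = 27730000 N, A₂E₂ = 59910000 N, ΣAE = 87650000 N.
F₁ = P·A₁E₁/ΣAE = 138000·27730000/87650000 = 43670 N.

43.7 kN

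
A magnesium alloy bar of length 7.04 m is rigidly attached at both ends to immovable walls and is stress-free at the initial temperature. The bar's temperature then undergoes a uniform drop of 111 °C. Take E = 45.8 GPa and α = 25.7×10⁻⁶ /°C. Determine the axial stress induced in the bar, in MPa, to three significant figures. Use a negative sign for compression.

131 MPa

Free thermal expansion αLΔT = 25.7e-6 · 7040 · -111 = -20.08 mm.
The walls impose strain ε = −(-20.08)/7040 = 2.8527e-03; σ = Eε = 45800 · 2.8527e-03 = 130.7 MPa.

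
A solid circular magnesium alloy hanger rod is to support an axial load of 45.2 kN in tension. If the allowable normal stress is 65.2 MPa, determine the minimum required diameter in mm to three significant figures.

29.7 mm

Required area A ≥ P/σ_allow = 45200/65.2 = 693.3 mm².
For a solid circular section, d ≥ √(4A/π) = 29.71 mm.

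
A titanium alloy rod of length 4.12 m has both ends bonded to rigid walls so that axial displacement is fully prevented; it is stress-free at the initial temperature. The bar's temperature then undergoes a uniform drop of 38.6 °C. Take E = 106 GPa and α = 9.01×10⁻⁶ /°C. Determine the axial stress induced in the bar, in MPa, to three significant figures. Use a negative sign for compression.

36.9 MPa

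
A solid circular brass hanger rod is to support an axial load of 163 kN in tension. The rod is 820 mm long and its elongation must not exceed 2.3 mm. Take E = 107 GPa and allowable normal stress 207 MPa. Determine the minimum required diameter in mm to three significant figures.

Required area A ≥ P/σ_allow = 163000/207 = 787.4 mm².
For a solid circular section, d ≥ √(4A/π) = 31.66 mm.
Elongation limit: A ≥ PL/(Eδ_allow) = 163000·820/(107000·2.3) = 543.1 mm² ⇒ d ≥ 26.3 mm.
The stress limit governs.

31.7 mm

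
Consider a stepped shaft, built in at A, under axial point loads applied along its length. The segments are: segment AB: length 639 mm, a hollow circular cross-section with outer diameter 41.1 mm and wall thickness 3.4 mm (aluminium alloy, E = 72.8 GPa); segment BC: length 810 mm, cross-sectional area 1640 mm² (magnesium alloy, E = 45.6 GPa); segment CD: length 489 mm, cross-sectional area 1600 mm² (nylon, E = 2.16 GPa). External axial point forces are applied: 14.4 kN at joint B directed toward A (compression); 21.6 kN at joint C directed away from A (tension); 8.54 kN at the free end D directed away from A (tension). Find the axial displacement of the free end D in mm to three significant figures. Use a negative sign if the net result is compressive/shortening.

1.88 mm

Internal axial forces (sectioning from the free end, tension +): N_CD = 8.54 kN, N_BC = 30.14 kN, N_AB = 15.74 kN.
A_AB = 402.7 mm².
δ_AB = 15740·639/(402.7·72800) = 0.3431 mm
δ_BC = 30140·810/(1640·45600) = 0.3265 mm
δ_CD = 8540·489/(1600·2160) = 1.208 mm
δ = Σδ_i = 1.878 mm.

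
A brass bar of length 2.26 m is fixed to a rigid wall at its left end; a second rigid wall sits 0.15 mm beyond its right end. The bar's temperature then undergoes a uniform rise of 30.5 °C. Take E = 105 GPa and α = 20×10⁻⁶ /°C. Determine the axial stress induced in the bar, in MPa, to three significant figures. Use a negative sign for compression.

-57.1 MPa

Free thermal expansion αLΔT = 20e-6 · 2260 · 30.5 = 1.379 mm.
The walls engage after the gap closes; constrained expansion = 1.379 − 0.15 = 1.229 mm.
The walls impose strain ε = −(1.229)/2260 = -5.4363e-04; σ = Eε = 105000 · -5.4363e-04 = -57.08 MPa.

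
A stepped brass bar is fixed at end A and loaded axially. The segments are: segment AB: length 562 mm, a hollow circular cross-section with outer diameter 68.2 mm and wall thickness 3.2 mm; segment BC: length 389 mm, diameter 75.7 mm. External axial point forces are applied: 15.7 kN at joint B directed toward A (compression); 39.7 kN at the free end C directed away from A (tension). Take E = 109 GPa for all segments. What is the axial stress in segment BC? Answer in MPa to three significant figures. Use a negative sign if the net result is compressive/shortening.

8.82 MPa

Internal axial forces (sectioning from the free end, tension +): N_BC = 39.7 kN, N_AB = 24 kN.
A_BC = 4501 mm².
σ_BC = N_BC/A_BC = 39700/4501 = 8.821 MPa.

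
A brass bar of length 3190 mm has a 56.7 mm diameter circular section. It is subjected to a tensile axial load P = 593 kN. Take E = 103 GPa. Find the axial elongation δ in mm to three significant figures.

7.27 mm

A = 2525 mm².
δ_mech = NL/(AE) = 593000·3190/(2525·103000) = 7.274 mm.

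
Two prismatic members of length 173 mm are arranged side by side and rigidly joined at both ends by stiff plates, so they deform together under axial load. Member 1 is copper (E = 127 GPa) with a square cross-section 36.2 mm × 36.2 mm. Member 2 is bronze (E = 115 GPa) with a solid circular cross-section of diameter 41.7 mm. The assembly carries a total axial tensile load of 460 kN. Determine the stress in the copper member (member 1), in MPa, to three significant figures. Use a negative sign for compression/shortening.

A_1 = 1310 mm².
A_2 = 1366 mm².
Equal strain + equilibrium ⇒ each member carries load in proportion to AE: A₁E₁ = 166400000 N, A₂E₂ = 157100000 N, ΣAE = 323500000 N.
σ₁ = P·E₁/ΣAE = 460000·127000/323500000 = 180.6 MPa.

181 MPa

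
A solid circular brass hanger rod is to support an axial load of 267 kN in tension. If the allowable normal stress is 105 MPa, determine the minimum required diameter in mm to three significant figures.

Required area A ≥ P/σ_allow = 267000/105 = 2543 mm².
For a solid circular section, d ≥ √(4A/π) = 56.9 mm.

56.9 mm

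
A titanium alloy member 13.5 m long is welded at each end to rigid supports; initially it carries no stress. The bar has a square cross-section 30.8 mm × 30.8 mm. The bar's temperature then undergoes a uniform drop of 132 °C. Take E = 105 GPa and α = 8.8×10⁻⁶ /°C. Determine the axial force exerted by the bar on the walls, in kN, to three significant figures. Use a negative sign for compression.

Free thermal expansion αLΔT = 8.8e-6 · 13500 · -132 = -15.68 mm.
The walls impose strain ε = −(-15.68)/13500 = 1.1616e-03; σ = Eε = 105000 · 1.1616e-03 = 122 MPa.
Wall reaction R = σ·A = 122·948.6 = 115700 N = 115.7 kN.

116 kN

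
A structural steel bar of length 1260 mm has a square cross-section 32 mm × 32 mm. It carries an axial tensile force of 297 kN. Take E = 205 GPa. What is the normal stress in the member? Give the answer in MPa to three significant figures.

290 MPa

A = 1024 mm².
σ = N/A = 297000/1024 = 290 MPa.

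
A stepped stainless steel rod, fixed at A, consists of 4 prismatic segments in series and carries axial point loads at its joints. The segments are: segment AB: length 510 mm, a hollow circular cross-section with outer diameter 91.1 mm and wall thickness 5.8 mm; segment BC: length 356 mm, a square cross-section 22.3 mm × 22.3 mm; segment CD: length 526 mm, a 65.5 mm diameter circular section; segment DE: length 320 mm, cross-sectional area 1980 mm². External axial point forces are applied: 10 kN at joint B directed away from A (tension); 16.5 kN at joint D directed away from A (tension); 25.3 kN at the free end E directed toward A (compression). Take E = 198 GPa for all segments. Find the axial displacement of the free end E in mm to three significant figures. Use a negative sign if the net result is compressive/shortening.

-0.0574 mm

Internal axial forces (sectioning from the free end, tension +): N_DE = -25.3 kN, N_CD = -8.8 kN, N_BC = -8.8 kN, N_AB = 1.2 kN.
A_AB = 1554 mm².
A_BC = 497.3 mm².
A_CD = 3370 mm².
δ_AB = 1200·510/(1554·198000) = 0.001989 mm
δ_BC = -8800·356/(497.3·198000) = -0.03182 mm
δ_CD = -8800·526/(3370·198000) = -0.006938 mm
δ_DE = -25300·320/(1980·198000) = -0.02065 mm
δ = Σδ_i = -0.05742 mm.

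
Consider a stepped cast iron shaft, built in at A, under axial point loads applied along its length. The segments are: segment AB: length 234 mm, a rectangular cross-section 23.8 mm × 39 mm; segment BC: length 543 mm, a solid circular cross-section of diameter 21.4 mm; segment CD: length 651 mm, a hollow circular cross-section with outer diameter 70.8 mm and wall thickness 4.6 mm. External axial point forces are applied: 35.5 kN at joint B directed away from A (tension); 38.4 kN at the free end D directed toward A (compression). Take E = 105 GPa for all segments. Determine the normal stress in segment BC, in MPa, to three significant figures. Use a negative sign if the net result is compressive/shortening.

Internal axial forces (sectioning from the free end, tension +): N_CD = -38.4 kN, N_BC = -38.4 kN, N_AB = -2.9 kN.
A_BC = 359.7 mm².
σ_BC = N_BC/A_BC = -38400/359.7 = -106.8 MPa.

-107 MPa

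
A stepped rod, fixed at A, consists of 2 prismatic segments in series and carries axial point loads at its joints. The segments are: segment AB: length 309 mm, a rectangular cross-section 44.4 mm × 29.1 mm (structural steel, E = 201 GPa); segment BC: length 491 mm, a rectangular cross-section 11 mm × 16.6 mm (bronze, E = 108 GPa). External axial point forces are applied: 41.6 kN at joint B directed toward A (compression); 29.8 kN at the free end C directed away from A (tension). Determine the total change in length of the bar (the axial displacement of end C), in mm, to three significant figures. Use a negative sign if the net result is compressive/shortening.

Internal axial forces (sectioning from the free end, tension +): N_BC = 29.8 kN, N_AB = -11.8 kN.
A_AB = 1292 mm².
A_BC = 182.6 mm².
δ_AB = -11800·309/(1292·201000) = -0.01404 mm
δ_BC = 29800·491/(182.6·108000) = 0.7419 mm
δ = Σδ_i = 0.7279 mm.

0.728 mm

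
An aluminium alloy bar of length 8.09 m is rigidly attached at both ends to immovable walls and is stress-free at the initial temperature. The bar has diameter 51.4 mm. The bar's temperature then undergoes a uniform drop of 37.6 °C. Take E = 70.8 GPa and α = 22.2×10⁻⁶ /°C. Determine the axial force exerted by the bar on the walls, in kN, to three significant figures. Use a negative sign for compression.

123 kN

Free thermal expansion αLΔT = 22.2e-6 · 8090 · -37.6 = -6.753 mm.
The walls impose strain ε = −(-6.753)/8090 = 8.3472e-04; σ = Eε = 70800 · 8.3472e-04 = 59.1 MPa.
Wall reaction R = σ·A = 59.1·2075 = 122600 N = 122.6 kN.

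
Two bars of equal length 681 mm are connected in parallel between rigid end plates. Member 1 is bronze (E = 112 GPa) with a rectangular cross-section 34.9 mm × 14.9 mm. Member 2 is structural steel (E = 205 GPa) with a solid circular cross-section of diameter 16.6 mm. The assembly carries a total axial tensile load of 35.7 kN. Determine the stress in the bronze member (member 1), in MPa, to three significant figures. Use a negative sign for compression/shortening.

A_1 = 520 mm².
A_2 = 216.4 mm².
Equal strain + equilibrium ⇒ each member carries load in proportion to AE: A₁E₁ = 58240000 N, A₂E₂ = 44370000 N, ΣAE = 102600000 N.
σ₁ = P·E₁/ΣAE = 35700·112000/102600000 = 38.97 MPa.

39.0 MPa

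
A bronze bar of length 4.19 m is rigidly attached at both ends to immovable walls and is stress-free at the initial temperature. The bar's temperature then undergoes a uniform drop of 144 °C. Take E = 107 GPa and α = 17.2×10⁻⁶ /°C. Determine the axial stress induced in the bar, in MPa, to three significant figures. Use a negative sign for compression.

265 MPa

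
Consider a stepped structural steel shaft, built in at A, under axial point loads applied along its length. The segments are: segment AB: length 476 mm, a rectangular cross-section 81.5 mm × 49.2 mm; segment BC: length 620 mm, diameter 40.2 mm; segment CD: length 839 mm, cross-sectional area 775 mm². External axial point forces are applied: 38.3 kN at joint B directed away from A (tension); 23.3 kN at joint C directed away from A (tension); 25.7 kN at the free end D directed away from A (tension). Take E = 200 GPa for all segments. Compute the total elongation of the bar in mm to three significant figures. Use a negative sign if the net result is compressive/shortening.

Internal axial forces (sectioning from the free end, tension +): N_CD = 25.7 kN, N_BC = 49 kN, N_AB = 87.3 kN.
A_AB = 4010 mm².
A_BC = 1269 mm².
δ_AB = 87300·476/(4010·200000) = 0.05182 mm
δ_BC = 49000·620/(1269·200000) = 0.1197 mm
δ_CD = 25700·839/(775·200000) = 0.1391 mm
δ = Σδ_i = 0.3106 mm.

0.311 mm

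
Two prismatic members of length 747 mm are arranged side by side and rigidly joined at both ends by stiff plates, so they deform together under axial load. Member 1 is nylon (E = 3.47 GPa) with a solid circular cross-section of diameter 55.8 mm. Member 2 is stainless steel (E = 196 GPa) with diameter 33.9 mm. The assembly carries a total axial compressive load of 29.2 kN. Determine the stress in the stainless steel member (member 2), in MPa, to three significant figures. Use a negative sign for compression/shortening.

-30.9 MPa

A_1 = 2445 mm².
A_2 = 902.6 mm².
Equal strain + equilibrium ⇒ each member carries load in proportion to AE: A₁E₁ = 8486000 N, A₂E₂ = 176900000 N, ΣAE = 185400000 N.
σ₂ = P·E₂/ΣAE = -29200·196000/185400000 = -30.87 MPa.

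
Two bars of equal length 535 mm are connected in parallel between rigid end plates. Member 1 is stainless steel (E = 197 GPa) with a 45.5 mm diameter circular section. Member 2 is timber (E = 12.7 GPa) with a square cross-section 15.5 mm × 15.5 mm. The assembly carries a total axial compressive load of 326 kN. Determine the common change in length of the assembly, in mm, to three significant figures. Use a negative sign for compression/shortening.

A_1 = 1626 mm².
A_2 = 240.2 mm².
Equal strain + equilibrium ⇒ each member carries load in proportion to AE: A₁E₁ = 320300000 N, A₂E₂ = 3051000 N, ΣAE = 323400000 N.
δ = PL/ΣAE = -326000·535/323400000 = -0.5394 mm.

-0.539 mm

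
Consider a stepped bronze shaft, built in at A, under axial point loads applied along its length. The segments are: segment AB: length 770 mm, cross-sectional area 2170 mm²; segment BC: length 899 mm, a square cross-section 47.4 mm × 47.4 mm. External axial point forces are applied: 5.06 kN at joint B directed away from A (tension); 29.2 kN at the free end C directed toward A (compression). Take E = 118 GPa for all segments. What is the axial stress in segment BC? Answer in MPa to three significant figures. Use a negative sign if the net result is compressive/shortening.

-13.0 MPa

Internal axial forces (sectioning from the free end, tension +): N_BC = -29.2 kN, N_AB = -24.14 kN.
A_BC = 2247 mm².
σ_BC = N_BC/A_BC = -29200/2247 = -13 MPa.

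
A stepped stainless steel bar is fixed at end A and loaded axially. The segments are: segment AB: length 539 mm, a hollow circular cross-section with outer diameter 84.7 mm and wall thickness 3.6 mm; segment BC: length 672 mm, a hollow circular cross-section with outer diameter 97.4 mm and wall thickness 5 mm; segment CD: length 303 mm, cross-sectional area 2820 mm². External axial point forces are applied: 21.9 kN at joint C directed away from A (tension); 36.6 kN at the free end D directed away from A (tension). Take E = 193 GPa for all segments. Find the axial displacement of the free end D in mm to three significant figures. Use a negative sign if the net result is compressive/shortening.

0.339 mm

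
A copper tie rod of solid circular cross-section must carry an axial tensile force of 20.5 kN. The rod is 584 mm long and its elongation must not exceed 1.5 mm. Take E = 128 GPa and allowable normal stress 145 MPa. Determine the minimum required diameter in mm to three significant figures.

Required area A ≥ P/σ_allow = 20500/145 = 141.4 mm².
For a solid circular section, d ≥ √(4A/π) = 13.42 mm.
Elongation limit: A ≥ PL/(Eδ_allow) = 20500·584/(128000·1.5) = 62.35 mm² ⇒ d ≥ 8.91 mm.
The stress limit governs.

13.4 mm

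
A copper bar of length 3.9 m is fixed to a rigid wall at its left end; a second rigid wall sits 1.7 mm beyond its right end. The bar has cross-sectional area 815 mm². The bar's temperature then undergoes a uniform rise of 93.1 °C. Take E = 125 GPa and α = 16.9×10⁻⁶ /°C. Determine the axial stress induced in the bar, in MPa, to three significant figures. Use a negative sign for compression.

-142 MPa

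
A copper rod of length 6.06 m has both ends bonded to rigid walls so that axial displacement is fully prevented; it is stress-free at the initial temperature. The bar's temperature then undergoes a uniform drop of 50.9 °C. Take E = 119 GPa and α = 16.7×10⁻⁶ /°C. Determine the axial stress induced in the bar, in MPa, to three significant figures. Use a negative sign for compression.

Free thermal expansion αLΔT = 16.7e-6 · 6060 · -50.9 = -5.151 mm.
The walls impose strain ε = −(-5.151)/6060 = 8.5003e-04; σ = Eε = 119000 · 8.5003e-04 = 101.2 MPa.

101 MPa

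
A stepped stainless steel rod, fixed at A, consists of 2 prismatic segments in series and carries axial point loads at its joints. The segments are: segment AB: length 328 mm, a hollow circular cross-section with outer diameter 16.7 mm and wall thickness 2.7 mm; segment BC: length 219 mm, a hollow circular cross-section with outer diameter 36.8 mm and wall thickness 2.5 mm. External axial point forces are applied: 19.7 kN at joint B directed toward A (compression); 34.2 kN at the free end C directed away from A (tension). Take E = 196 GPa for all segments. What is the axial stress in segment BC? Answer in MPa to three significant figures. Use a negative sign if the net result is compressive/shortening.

127 MPa

Internal axial forces (sectioning from the free end, tension +): N_BC = 34.2 kN, N_AB = 14.5 kN.
A_BC = 269.4 mm².
σ_BC = N_BC/A_BC = 34200/269.4 = 127 MPa.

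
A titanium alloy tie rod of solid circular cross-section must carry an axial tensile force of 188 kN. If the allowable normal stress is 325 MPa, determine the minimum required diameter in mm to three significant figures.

27.1 mm

Required area A ≥ P/σ_allow = 188000/325 = 578.5 mm².
For a solid circular section, d ≥ √(4A/π) = 27.14 mm.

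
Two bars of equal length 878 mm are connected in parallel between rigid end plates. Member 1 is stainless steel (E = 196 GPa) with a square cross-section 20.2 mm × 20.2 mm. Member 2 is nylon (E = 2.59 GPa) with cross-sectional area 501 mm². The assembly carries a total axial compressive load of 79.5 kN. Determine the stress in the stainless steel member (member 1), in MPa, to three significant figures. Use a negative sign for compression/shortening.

-192 MPa

A_1 = 408 mm².
Equal strain + equilibrium ⇒ each member carries load in proportion to AE: A₁E₁ = 79980000 N, A₂E₂ = 1298000 N, ΣAE = 81270000 N.
σ₁ = P·E₁/ΣAE = -79500·196000/81270000 = -191.7 MPa.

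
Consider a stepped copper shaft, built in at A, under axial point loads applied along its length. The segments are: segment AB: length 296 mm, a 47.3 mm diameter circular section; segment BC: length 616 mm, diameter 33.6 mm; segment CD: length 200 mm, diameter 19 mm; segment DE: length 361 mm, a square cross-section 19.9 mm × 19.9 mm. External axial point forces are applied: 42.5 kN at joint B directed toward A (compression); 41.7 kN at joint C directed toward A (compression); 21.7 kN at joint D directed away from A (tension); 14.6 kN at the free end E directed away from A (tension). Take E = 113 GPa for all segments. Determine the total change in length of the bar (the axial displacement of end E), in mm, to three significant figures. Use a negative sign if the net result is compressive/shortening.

0.240 mm

Internal axial forces (sectioning from the free end, tension +): N_DE = 14.6 kN, N_CD = 36.3 kN, N_BC = -5.4 kN, N_AB = -47.9 kN.
A_AB = 1757 mm².
A_BC = 886.7 mm².
A_CD = 283.5 mm².
A_DE = 396 mm².
δ_AB = -47900·296/(1757·113000) = -0.07141 mm
δ_BC = -5400·616/(886.7·113000) = -0.0332 mm
δ_CD = 36300·200/(283.5·113000) = 0.2266 mm
δ_DE = 14600·361/(396·113000) = 0.1178 mm
δ = Σδ_i = 0.2398 mm.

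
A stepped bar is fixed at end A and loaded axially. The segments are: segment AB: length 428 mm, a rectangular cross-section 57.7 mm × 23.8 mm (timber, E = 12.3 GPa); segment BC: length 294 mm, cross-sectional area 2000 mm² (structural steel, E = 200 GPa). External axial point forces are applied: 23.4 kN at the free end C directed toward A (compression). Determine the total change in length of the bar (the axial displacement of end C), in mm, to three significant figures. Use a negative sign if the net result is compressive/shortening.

Internal axial forces (sectioning from the free end, tension +): N_BC = -23.4 kN, N_AB = -23.4 kN.
A_AB = 1373 mm².
δ_AB = -23400·428/(1373·12300) = -0.5929 mm
δ_BC = -23400·294/(2000·200000) = -0.0172 mm
δ = Σδ_i = -0.6101 mm.

-0.610 mm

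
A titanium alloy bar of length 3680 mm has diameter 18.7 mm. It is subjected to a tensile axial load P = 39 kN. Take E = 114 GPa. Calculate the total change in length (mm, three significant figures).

4.58 mm

A = 274.6 mm².
δ_mech = NL/(AE) = 39000·3680/(274.6·114000) = 4.584 mm.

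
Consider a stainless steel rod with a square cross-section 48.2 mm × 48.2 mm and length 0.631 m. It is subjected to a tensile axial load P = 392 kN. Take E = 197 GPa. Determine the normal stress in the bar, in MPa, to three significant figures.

A = 2323 mm².
σ = N/A = 392000/2323 = 168.7 MPa.

169 MPa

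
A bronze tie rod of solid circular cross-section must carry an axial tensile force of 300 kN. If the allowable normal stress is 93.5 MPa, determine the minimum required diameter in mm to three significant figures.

63.9 mm

Required area A ≥ P/σ_allow = 300000/93.5 = 3209 mm².
For a solid circular section, d ≥ √(4A/π) = 63.92 mm.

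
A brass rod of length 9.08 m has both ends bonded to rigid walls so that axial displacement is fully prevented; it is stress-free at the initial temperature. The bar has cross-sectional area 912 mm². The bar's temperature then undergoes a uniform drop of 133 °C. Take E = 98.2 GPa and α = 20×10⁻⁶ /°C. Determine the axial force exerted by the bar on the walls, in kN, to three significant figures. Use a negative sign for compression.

Free thermal expansion αLΔT = 20e-6 · 9080 · -133 = -24.15 mm.
The walls impose strain ε = −(-24.15)/9080 = 2.6600e-03; σ = Eε = 98200 · 2.6600e-03 = 261.2 MPa.
Wall reaction R = σ·A = 261.2·912 = 238200 N = 238.2 kN.

238 kN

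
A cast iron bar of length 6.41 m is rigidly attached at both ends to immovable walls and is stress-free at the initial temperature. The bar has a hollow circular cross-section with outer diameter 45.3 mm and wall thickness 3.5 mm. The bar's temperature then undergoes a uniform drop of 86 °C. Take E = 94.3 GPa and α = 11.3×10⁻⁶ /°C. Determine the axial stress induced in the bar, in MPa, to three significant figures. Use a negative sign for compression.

91.6 MPa

Free thermal expansion αLΔT = 11.3e-6 · 6410 · -86 = -6.229 mm.
The walls impose strain ε = −(-6.229)/6410 = 9.7180e-04; σ = Eε = 94300 · 9.7180e-04 = 91.64 MPa.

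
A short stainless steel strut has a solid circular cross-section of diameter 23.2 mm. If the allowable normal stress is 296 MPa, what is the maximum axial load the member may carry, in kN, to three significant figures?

125 kN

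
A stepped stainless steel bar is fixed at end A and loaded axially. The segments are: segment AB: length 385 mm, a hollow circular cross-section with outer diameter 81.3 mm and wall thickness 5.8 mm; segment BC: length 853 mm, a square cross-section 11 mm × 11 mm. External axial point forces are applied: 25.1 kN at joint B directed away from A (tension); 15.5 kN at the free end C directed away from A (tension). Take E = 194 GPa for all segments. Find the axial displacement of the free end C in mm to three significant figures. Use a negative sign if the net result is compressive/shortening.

0.622 mm

Internal axial forces (sectioning from the free end, tension +): N_BC = 15.5 kN, N_AB = 40.6 kN.
A_AB = 1376 mm².
A_BC = 121 mm².
δ_AB = 40600·385/(1376·194000) = 0.05857 mm
δ_BC = 15500·853/(121·194000) = 0.5632 mm
δ = Σδ_i = 0.6218 mm.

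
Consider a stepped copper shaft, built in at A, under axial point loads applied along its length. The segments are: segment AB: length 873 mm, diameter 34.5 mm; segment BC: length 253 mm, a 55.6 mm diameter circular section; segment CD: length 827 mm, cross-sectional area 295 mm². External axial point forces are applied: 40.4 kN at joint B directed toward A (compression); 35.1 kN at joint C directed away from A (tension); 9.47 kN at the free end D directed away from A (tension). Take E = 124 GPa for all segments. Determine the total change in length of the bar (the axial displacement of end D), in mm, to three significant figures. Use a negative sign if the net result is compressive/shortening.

0.283 mm

Internal axial forces (sectioning from the free end, tension +): N_CD = 9.47 kN, N_BC = 44.57 kN, N_AB = 4.17 kN.
A_AB = 934.8 mm².
A_BC = 2428 mm².
δ_AB = 4170·873/(934.8·124000) = 0.03141 mm
δ_BC = 44570·253/(2428·124000) = 0.03745 mm
δ_CD = 9470·827/(295·124000) = 0.2141 mm
δ = Σδ_i = 0.283 mm.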